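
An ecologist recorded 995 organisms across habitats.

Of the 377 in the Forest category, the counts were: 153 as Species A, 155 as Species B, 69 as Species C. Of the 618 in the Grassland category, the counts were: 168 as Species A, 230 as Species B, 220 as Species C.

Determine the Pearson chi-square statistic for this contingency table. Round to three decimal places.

Row totals: 377, 618. Column totals: 321, 385, 289. Grand total N = 995.
Expected counts (row total × column total / N):
  Forest, Species A: 377×321/995 = 121.6251
  Forest, Species B: 377×385/995 = 145.8744
  Forest, Species C: 377×289/995 = 109.5005
  Grassland, Species A: 618×321/995 = 199.3749
  Grassland, Species B: 618×385/995 = 239.1256
  Grassland, Species C: 618×289/995 = 179.4995
Contributions (O − E)²/E:
  (153 − 121.6251)²/121.6251 = 8.0936
  (155 − 145.8744)²/145.8744 = 0.5709
  (69 − 109.5005)²/109.5005 = 14.9798
  (168 − 199.3749)²/199.3749 = 4.9374
  (230 − 239.1256)²/239.1256 = 0.3483
  (220 − 179.4995)²/179.4995 = 9.1381
χ² = 8.0936 + 0.5709 + 14.9798 + 4.9374 + 0.3483 + 9.1381 = 38.068

38.068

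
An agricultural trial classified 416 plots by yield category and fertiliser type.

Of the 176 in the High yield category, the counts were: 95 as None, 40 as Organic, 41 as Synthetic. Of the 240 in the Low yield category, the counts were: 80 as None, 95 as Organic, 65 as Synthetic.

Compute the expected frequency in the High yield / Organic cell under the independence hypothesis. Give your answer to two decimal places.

57.12

Row total (High yield) = 176; column total (Organic) = 135; grand total N = 416.
Expected count = (row total × column total) / N = 176 × 135 / 416 = 57.12.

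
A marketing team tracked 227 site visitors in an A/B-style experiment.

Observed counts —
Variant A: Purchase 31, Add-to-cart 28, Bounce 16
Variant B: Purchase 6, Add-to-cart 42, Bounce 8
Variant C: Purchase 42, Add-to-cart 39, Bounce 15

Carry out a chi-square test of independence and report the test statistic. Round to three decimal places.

Row totals: 75, 56, 96. Column totals: 79, 109, 39. Grand total N = 227.
Expected counts (row total × column total / N):
  Variant A, Purchase: 75×79/227 = 26.1013
  Variant A, Add-to-cart: 75×109/227 = 36.0132
  Variant A, Bounce: 75×39/227 = 12.8855
  Variant B, Purchase: 56×79/227 = 19.4890
  Variant B, Add-to-cart: 56×109/227 = 26.8899
  Variant B, Bounce: 56×39/227 = 9.6211
  Variant C, Purchase: 96×79/227 = 33.4097
  Variant C, Add-to-cart: 96×109/227 = 46.0969
  Variant C, Bounce: 96×39/227 = 16.4934
Contributions (O − E)²/E:
  (31 − 26.1013)²/26.1013 = 0.9194
  (28 − 36.0132)²/36.0132 = 1.7830
  (16 − 12.8855)²/12.8855 = 0.7528
  (6 − 19.4890)²/19.4890 = 9.3362
  (42 − 26.8899)²/26.8899 = 8.4907
  (8 − 9.6211)²/9.6211 = 0.2731
  (42 − 33.4097)²/33.4097 = 2.2087
  (39 − 46.0969)²/46.0969 = 1.0926
  (15 − 16.4934)²/16.4934 = 0.1352
χ² = 0.9194 + 1.7830 + 0.7528 + 9.3362 + 8.4907 + 0.2731 + 2.2087 + 1.0926 + 0.1352 = 24.992

24.992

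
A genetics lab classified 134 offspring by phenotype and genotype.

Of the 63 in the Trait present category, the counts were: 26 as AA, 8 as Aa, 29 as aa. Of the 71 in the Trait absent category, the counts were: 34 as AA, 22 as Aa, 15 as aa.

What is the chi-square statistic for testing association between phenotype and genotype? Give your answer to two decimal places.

Row totals: 63, 71. Column totals: 60, 30, 44. Grand total N = 134.
Expected counts (row total × column total / N):
  Trait present, AA: 63×60/134 = 28.209
  Trait present, Aa: 63×30/134 = 14.104
  Trait present, aa: 63×44/134 = 20.687
  Trait absent, AA: 71×60/134 = 31.791
  Trait absent, Aa: 71×30/134 = 15.896
  Trait absent, aa: 71×44/134 = 23.313
Contributions (O − E)²/E:
  (26 − 28.209)²/28.209 = 0.1730
  (8 − 14.104)²/14.104 = 2.6417
  (29 − 20.687)²/20.687 = 3.3406
  (34 − 31.791)²/31.791 = 0.1535
  (22 − 15.896)²/15.896 = 2.3439
  (15 − 23.313)²/23.313 = 2.9643
χ² = 0.1730 + 2.6417 + 3.3406 + 0.1535 + 2.3439 + 2.9643 = 11.62

11.62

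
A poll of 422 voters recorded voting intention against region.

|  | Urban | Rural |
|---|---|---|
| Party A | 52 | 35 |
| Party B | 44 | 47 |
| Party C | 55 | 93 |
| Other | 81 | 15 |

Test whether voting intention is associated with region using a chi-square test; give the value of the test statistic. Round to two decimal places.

54.92

Row totals: 87, 91, 148, 96. Column totals: 232, 190. Grand total N = 422.
Expected counts (row total × column total / N):
  Party A, Urban: 87×232/422 = 47.829
  Party A, Rural: 87×190/422 = 39.171
  Party B, Urban: 91×232/422 = 50.028
  Party B, Rural: 91×190/422 = 40.972
  Party C, Urban: 148×232/422 = 81.365
  Party C, Rural: 148×190/422 = 66.635
  Other, Urban: 96×232/422 = 52.777
  Other, Rural: 96×190/422 = 43.223
Contributions (O − E)²/E:
  (52 − 47.829)²/47.829 = 0.3637
  (35 − 39.171)²/39.171 = 0.4441
  (44 − 50.028)²/50.028 = 0.7263
  (47 − 40.972)²/40.972 = 0.8869
  (55 − 81.365)²/81.365 = 8.5431
  (93 − 66.635)²/66.635 = 10.4317
  (81 − 52.777)²/52.777 = 15.0925
  (15 − 43.223)²/43.223 = 18.4286
χ² = 0.3637 + 0.4441 + 0.7263 + 0.8869 + 8.5431 + 10.4317 + 15.0925 + 18.4286 = 54.92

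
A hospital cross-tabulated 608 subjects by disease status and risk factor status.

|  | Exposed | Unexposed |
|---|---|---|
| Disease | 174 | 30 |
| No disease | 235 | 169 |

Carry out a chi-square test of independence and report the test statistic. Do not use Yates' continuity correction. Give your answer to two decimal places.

45.30

Row totals: 204, 404. Column totals: 409, 199. Grand total N = 608.
Expected counts (row total × column total / N):
  Disease, Exposed: 204×409/608 = 137.230
  Disease, Unexposed: 204×199/608 = 66.770
  No disease, Exposed: 404×409/608 = 271.770
  No disease, Unexposed: 404×199/608 = 132.230
Contributions (O − E)²/E:
  (174 − 137.230)²/137.230 = 9.8523
  (30 − 66.770)²/66.770 = 20.2491
  (235 − 271.770)²/271.770 = 4.9749
  (169 − 132.230)²/132.230 = 10.2249
χ² = 9.8523 + 20.2491 + 4.9749 + 10.2249 = 45.30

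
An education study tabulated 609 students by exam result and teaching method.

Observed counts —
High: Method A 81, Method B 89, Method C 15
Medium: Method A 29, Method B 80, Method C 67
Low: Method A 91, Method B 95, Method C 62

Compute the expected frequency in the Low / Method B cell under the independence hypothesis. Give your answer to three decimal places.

107.507

Row total (Low) = 248; column total (Method B) = 264; grand total N = 609.
Expected count = (row total × column total) / N = 248 × 264 / 609 = 107.507.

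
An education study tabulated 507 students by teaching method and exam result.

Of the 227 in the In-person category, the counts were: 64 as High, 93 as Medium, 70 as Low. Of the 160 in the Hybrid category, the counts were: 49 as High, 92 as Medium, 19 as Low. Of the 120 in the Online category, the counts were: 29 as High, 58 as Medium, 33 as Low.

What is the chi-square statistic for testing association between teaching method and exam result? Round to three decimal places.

Row totals: 227, 160, 120. Column totals: 142, 243, 122. Grand total N = 507.
Expected counts (row total × column total / N):
  In-person, High: 227×142/507 = 63.5779
  In-person, Medium: 227×243/507 = 108.7988
  In-person, Low: 227×122/507 = 54.6233
  Hybrid, High: 160×142/507 = 44.8126
  Hybrid, Medium: 160×243/507 = 76.6864
  Hybrid, Low: 160×122/507 = 38.5010
  Online, High: 120×142/507 = 33.6095
  Online, Medium: 120×243/507 = 57.5148
  Online, Low: 120×122/507 = 28.8757
Contributions (O − E)²/E:
  (64 − 63.5779)²/63.5779 = 0.0028
  (93 − 108.7988)²/108.7988 = 2.2942
  (70 − 54.6233)²/54.6233 = 4.3286
  (49 − 44.8126)²/44.8126 = 0.3913
  (92 − 76.6864)²/76.6864 = 3.0580
  (19 − 38.5010)²/38.5010 = 9.8774
  (29 − 33.6095)²/33.6095 = 0.6322
  (58 − 57.5148)²/57.5148 = 0.0041
  (33 − 28.8757)²/28.8757 = 0.5891
χ² = 0.0028 + 2.2942 + 4.3286 + 0.3913 + 3.0580 + 9.8774 + 0.6322 + 0.0041 + 0.5891 = 21.178

21.178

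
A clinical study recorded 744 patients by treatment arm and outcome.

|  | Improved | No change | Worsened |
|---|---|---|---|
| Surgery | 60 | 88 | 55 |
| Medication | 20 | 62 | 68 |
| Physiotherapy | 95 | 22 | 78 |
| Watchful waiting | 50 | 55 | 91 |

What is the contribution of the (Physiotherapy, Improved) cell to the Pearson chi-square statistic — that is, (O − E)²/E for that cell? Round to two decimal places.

Row total (Physiotherapy) = 195; column total (Improved) = 225; N = 744.
Expected count E = 195 × 225 / 744 = 58.972.
Contribution = (O − E)²/E = (95 − 58.972)² / 58.972 = 22.01.

22.01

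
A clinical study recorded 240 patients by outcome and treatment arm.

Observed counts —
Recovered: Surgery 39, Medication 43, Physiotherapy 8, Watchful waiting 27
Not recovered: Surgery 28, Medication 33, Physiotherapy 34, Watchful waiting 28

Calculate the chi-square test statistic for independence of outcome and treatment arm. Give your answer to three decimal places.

19.097

Row totals: 117, 123. Column totals: 67, 76, 42, 55. Grand total N = 240.
Expected counts (row total × column total / N):
  Recovered, Surgery: 117×67/240 = 32.6625
  Recovered, Medication: 117×76/240 = 37.0500
  Recovered, Physiotherapy: 117×42/240 = 20.4750
  Recovered, Watchful waiting: 117×55/240 = 26.8125
  Not recovered, Surgery: 123×67/240 = 34.3375
  Not recovered, Medication: 123×76/240 = 38.9500
  Not recovered, Physiotherapy: 123×42/240 = 21.5250
  Not recovered, Watchful waiting: 123×55/240 = 28.1875
Contributions (O − E)²/E:
  (39 − 32.6625)²/32.6625 = 1.2297
  (43 − 37.0500)²/37.0500 = 0.9555
  (8 − 20.4750)²/20.4750 = 7.6008
  (27 − 26.8125)²/26.8125 = 0.0013
  (28 − 34.3375)²/34.3375 = 1.1697
  (33 − 38.9500)²/38.9500 = 0.9089
  (34 − 21.5250)²/21.5250 = 7.2300
  (28 − 28.1875)²/28.1875 = 0.0012
χ² = 1.2297 + 0.9555 + 7.6008 + 0.0013 + 1.1697 + 0.9089 + 7.2300 + 0.0012 = 19.097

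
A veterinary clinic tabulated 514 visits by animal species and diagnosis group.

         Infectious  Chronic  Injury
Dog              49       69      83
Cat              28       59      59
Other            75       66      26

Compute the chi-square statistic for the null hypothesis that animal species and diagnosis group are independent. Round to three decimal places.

43.681

Row totals: 201, 146, 167. Column totals: 152, 194, 168. Grand total N = 514.
Expected counts (row total × column total / N):
  Dog, Infectious: 201×152/514 = 59.4397
  Dog, Chronic: 201×194/514 = 75.8638
  Dog, Injury: 201×168/514 = 65.6965
  Cat, Infectious: 146×152/514 = 43.1751
  Cat, Chronic: 146×194/514 = 55.1051
  Cat, Injury: 146×168/514 = 47.7198
  Other, Infectious: 167×152/514 = 49.3852
  Other, Chronic: 167×194/514 = 63.0311
  Other, Injury: 167×168/514 = 54.5837
Contributions (O − E)²/E:
  (49 − 59.4397)²/59.4397 = 1.8336
  (69 − 75.8638)²/75.8638 = 0.6210
  (83 − 65.6965)²/65.6965 = 4.5575
  (28 − 43.1751)²/43.1751 = 5.3337
  (59 − 55.1051)²/55.1051 = 0.2753
  (59 − 47.7198)²/47.7198 = 2.6665
  (75 − 49.3852)²/49.3852 = 13.2857
  (66 − 63.0311)²/63.0311 = 0.1398
  (26 − 54.5837)²/54.5837 = 14.9683
χ² = 1.8336 + 0.6210 + 4.5575 + 5.3337 + 0.2753 + 2.6665 + 13.2857 + 0.1398 + 14.9683 = 43.681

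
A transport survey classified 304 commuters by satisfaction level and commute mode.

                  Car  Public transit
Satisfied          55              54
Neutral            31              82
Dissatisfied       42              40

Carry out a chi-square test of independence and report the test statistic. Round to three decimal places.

15.893

Row totals: 109, 113, 82. Column totals: 128, 176. Grand total N = 304.
Expected counts (row total × column total / N):
  Satisfied, Car: 109×128/304 = 45.8947
  Satisfied, Public transit: 109×176/304 = 63.1053
  Neutral, Car: 113×128/304 = 47.5789
  Neutral, Public transit: 113×176/304 = 65.4211
  Dissatisfied, Car: 82×128/304 = 34.5263
  Dissatisfied, Public transit: 82×176/304 = 47.4737
Contributions (O − E)²/E:
  (55 − 45.8947)²/45.8947 = 1.8065
  (54 − 63.1053)²/63.1053 = 1.3138
  (31 − 47.5789)²/47.5789 = 5.7769
  (82 − 65.4211)²/65.4211 = 4.2014
  (42 − 34.5263)²/34.5263 = 1.6178
  (40 − 47.4737)²/47.4737 = 1.1766
χ² = 1.8065 + 1.3138 + 5.7769 + 4.2014 + 1.6178 + 1.1766 = 15.893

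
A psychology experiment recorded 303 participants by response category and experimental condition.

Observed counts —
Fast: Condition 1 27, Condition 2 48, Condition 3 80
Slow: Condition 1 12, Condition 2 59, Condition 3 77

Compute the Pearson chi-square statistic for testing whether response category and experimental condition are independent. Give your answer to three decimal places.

6.799

Row totals: 155, 148. Column totals: 39, 107, 157. Grand total N = 303.
Expected counts (row total × column total / N):
  Fast, Condition 1: 155×39/303 = 19.9505
  Fast, Condition 2: 155×107/303 = 54.7360
  Fast, Condition 3: 155×157/303 = 80.3135
  Slow, Condition 1: 148×39/303 = 19.0495
  Slow, Condition 2: 148×107/303 = 52.2640
  Slow, Condition 3: 148×157/303 = 76.6865
Contributions (O − E)²/E:
  (27 − 19.9505)²/19.9505 = 2.4909
  (48 − 54.7360)²/54.7360 = 0.8290
  (80 − 80.3135)²/80.3135 = 0.0012
  (12 − 19.0495)²/19.0495 = 2.6088
  (59 − 52.2640)²/52.2640 = 0.8682
  (77 − 76.6865)²/76.6865 = 0.0013
χ² = 2.4909 + 0.8290 + 0.0012 + 2.6088 + 0.8682 + 0.0013 = 6.799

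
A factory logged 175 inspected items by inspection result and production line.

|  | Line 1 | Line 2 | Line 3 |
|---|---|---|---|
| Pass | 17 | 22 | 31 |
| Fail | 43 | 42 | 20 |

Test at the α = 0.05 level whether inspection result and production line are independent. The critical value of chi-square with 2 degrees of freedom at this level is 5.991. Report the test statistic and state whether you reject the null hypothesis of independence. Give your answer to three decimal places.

13.426; reject H₀

Row totals: 70, 105. Column totals: 60, 64, 51. Grand total N = 175.
Expected counts (row total × column total / N):
  Pass, Line 1: 70×60/175 = 24.0000
  Pass, Line 2: 70×64/175 = 25.6000
  Pass, Line 3: 70×51/175 = 20.4000
  Fail, Line 1: 105×60/175 = 36.0000
  Fail, Line 2: 105×64/175 = 38.4000
  Fail, Line 3: 105×51/175 = 30.6000
Contributions (O − E)²/E:
  (17 − 24.0000)²/24.0000 = 2.0417
  (22 − 25.6000)²/25.6000 = 0.5063
  (31 − 20.4000)²/20.4000 = 5.5078
  (43 − 36.0000)²/36.0000 = 1.3611
  (42 − 38.4000)²/38.4000 = 0.3375
  (20 − 30.6000)²/30.6000 = 3.6719
χ² = 2.0417 + 0.5063 + 5.5078 + 1.3611 + 0.3375 + 3.6719 = 13.426
df = (2−1)(3−1) = 2. Since 13.426 > 5.991, reject the null hypothesis of independence at α = 0.05.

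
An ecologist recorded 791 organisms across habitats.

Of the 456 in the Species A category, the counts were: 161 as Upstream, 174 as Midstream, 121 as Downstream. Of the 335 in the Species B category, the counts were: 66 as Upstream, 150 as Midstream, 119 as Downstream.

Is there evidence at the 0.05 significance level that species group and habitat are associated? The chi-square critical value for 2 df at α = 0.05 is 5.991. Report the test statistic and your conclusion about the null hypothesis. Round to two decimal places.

Row totals: 456, 335. Column totals: 227, 324, 240. Grand total N = 791.
Expected counts (row total × column total / N):
  Species A, Upstream: 456×227/791 = 130.8622
  Species A, Midstream: 456×324/791 = 186.7813
  Species A, Downstream: 456×240/791 = 138.3565
  Species B, Upstream: 335×227/791 = 96.1378
  Species B, Midstream: 335×324/791 = 137.2187
  Species B, Downstream: 335×240/791 = 101.6435
Contributions (O − E)²/E:
  (161 − 130.8622)²/130.8622 = 6.9408
  (174 − 186.7813)²/186.7813 = 0.8746
  (121 − 138.3565)²/138.3565 = 2.1773
  (66 − 96.1378)²/96.1378 = 9.4478
  (150 − 137.2187)²/137.2187 = 1.1905
  (119 − 101.6435)²/101.6435 = 2.9638
χ² = 6.9408 + 0.8746 + 2.1773 + 9.4478 + 1.1905 + 2.9638 = 23.59
df = (2−1)(3−1) = 2. Since 23.59 > 5.991, reject the null hypothesis of independence at α = 0.05.

23.59; reject H₀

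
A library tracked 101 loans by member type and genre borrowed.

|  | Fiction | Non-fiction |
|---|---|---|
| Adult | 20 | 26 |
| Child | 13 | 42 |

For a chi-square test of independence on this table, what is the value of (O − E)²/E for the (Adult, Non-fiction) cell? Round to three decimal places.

Row total (Adult) = 46; column total (Non-fiction) = 68; N = 101.
Expected count E = 46 × 68 / 101 = 30.9703.
Contribution = (O − E)²/E = (26 − 30.9703)² / 30.9703 = 0.798.

0.798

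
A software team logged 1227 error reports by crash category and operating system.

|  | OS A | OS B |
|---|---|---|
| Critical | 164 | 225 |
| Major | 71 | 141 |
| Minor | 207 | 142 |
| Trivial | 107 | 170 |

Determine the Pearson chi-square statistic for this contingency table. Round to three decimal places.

46.060

Row totals: 389, 212, 349, 277. Column totals: 549, 678. Grand total N = 1227.
Expected counts (row total × column total / N):
  Critical, OS A: 389×549/1227 = 174.0513
  Critical, OS B: 389×678/1227 = 214.9487
  Major, OS A: 212×549/1227 = 94.8557
  Major, OS B: 212×678/1227 = 117.1443
  Minor, OS A: 349×549/1227 = 156.1540
  Minor, OS B: 349×678/1227 = 192.8460
  Trivial, OS A: 277×549/1227 = 123.9389
  Trivial, OS B: 277×678/1227 = 153.0611
Contributions (O − E)²/E:
  (164 − 174.0513)²/174.0513 = 0.5805
  (225 − 214.9487)²/214.9487 = 0.4700
  (71 − 94.8557)²/94.8557 = 5.9996
  (141 − 117.1443)²/117.1443 = 4.8581
  (207 − 156.1540)²/156.1540 = 16.5562
  (142 − 192.8460)²/192.8460 = 13.4061
  (107 − 123.9389)²/123.9389 = 2.3151
  (170 − 153.0611)²/153.0611 = 1.8746
χ² = 0.5805 + 0.4700 + 5.9996 + 4.8581 + 16.5562 + 13.4061 + 2.3151 + 1.8746 = 46.060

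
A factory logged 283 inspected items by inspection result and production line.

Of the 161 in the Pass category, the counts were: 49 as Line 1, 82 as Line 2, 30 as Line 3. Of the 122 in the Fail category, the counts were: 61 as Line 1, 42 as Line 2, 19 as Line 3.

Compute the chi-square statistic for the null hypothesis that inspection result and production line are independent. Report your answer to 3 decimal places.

11.526

Row totals: 161, 122. Column totals: 110, 124, 49. Grand total N = 283.
Expected counts (row total × column total / N):
  Pass, Line 1: 161×110/283 = 62.5795
  Pass, Line 2: 161×124/283 = 70.5442
  Pass, Line 3: 161×49/283 = 27.8763
  Fail, Line 1: 122×110/283 = 47.4205
  Fail, Line 2: 122×124/283 = 53.4558
  Fail, Line 3: 122×49/283 = 21.1237
Contributions (O − E)²/E:
  (49 − 62.5795)²/62.5795 = 2.9467
  (82 − 70.5442)²/70.5442 = 1.8603
  (30 − 27.8763)²/27.8763 = 0.1618
  (61 − 47.4205)²/47.4205 = 3.8887
  (42 − 53.4558)²/53.4558 = 2.4550
  (19 − 21.1237)²/21.1237 = 0.2135
χ² = 2.9467 + 1.8603 + 0.1618 + 3.8887 + 2.4550 + 0.2135 = 11.526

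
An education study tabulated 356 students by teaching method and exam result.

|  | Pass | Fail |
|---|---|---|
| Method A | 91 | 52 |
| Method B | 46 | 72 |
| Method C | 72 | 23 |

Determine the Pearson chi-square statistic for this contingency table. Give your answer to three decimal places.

Row totals: 143, 118, 95. Column totals: 209, 147. Grand total N = 356.
Expected counts (row total × column total / N):
  Method A, Pass: 143×209/356 = 83.9522
  Method A, Fail: 143×147/356 = 59.0478
  Method B, Pass: 118×209/356 = 69.2753
  Method B, Fail: 118×147/356 = 48.7247
  Method C, Pass: 95×209/356 = 55.7725
  Method C, Fail: 95×147/356 = 39.2275
Contributions (O − E)²/E:
  (91 − 83.9522)²/83.9522 = 0.5917
  (52 − 59.0478)²/59.0478 = 0.8412
  (46 − 69.2753)²/69.2753 = 7.8201
  (72 − 48.7247)²/48.7247 = 11.1184
  (72 − 55.7725)²/55.7725 = 4.7215
  (23 − 39.2275)²/39.2275 = 6.7129
χ² = 0.5917 + 0.8412 + 7.8201 + 11.1184 + 4.7215 + 6.7129 = 31.806

31.806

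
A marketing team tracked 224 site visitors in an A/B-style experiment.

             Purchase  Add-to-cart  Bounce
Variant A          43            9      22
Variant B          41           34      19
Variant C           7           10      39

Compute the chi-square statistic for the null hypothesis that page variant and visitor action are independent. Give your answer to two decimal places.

52.94

Row totals: 74, 94, 56. Column totals: 91, 53, 80. Grand total N = 224.
Expected counts (row total × column total / N):
  Variant A, Purchase: 74×91/224 = 30.0625
  Variant A, Add-to-cart: 74×53/224 = 17.5089
  Variant A, Bounce: 74×80/224 = 26.4286
  Variant B, Purchase: 94×91/224 = 38.1875
  Variant B, Add-to-cart: 94×53/224 = 22.2411
  Variant B, Bounce: 94×80/224 = 33.5714
  Variant C, Purchase: 56×91/224 = 22.7500
  Variant C, Add-to-cart: 56×53/224 = 13.2500
  Variant C, Bounce: 56×80/224 = 20.0000
Contributions (O − E)²/E:
  (43 − 30.0625)²/30.0625 = 5.5677
  (9 − 17.5089)²/17.5089 = 4.1351
  (22 − 26.4286)²/26.4286 = 0.7421
  (41 − 38.1875)²/38.1875 = 0.2071
  (34 − 22.2411)²/22.2411 = 6.2169
  (19 − 33.5714)²/33.5714 = 6.3246
  (7 − 22.7500)²/22.7500 = 10.9038
  (10 − 13.2500)²/13.2500 = 0.7972
  (39 − 20.0000)²/20.0000 = 18.0500
χ² = 5.5677 + 4.1351 + 0.7421 + 0.2071 + 6.2169 + 6.3246 + 10.9038 + 0.7972 + 18.0500 = 52.94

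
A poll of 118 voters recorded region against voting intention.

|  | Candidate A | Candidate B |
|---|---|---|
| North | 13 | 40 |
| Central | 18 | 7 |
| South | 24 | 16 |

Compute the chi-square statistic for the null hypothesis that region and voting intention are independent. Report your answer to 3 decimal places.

Row totals: 53, 25, 40. Column totals: 55, 63. Grand total N = 118.
Expected counts (row total × column total / N):
  North, Candidate A: 53×55/118 = 24.7034
  North, Candidate B: 53×63/118 = 28.2966
  Central, Candidate A: 25×55/118 = 11.6525
  Central, Candidate B: 25×63/118 = 13.3475
  South, Candidate A: 40×55/118 = 18.6441
  South, Candidate B: 40×63/118 = 21.3559
Contributions (O − E)²/E:
  (13 − 24.7034)²/24.7034 = 5.5446
  (40 − 28.2966)²/28.2966 = 4.8405
  (18 − 11.6525)²/11.6525 = 3.4577
  (7 − 13.3475)²/13.3475 = 3.0186
  (24 − 18.6441)²/18.6441 = 1.5386
  (16 − 21.3559)²/21.3559 = 1.3432
χ² = 5.5446 + 4.8405 + 3.4577 + 3.0186 + 1.5386 + 1.3432 = 19.743

19.743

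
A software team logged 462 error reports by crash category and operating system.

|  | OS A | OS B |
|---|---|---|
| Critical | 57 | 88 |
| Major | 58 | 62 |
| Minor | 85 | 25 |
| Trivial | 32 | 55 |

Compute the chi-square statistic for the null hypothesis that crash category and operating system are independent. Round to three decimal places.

Row totals: 145, 120, 110, 87. Column totals: 232, 230. Grand total N = 462.
Expected counts (row total × column total / N):
  Critical, OS A: 145×232/462 = 72.81385
  Critical, OS B: 145×230/462 = 72.18615
  Major, OS A: 120×232/462 = 60.25974
  Major, OS B: 120×230/462 = 59.74026
  Minor, OS A: 110×232/462 = 55.23810
  Minor, OS B: 110×230/462 = 54.76190
  Trivial, OS A: 87×232/462 = 43.68831
  Trivial, OS B: 87×230/462 = 43.31169
Contributions (O − E)²/E:
  (57 − 72.81385)²/72.81385 = 3.4345
  (88 − 72.18615)²/72.18615 = 3.4643
  (58 − 60.25974)²/60.25974 = 0.0847
  (62 − 59.74026)²/59.74026 = 0.0855
  (85 − 55.23810)²/55.23810 = 16.0355
  (25 − 54.76190)²/54.76190 = 16.1749
  (32 − 43.68831)²/43.68831 = 3.1271
  (55 − 43.31169)²/43.31169 = 3.1543
χ² = 3.4345 + 3.4643 + 0.0847 + 0.0855 + 16.0355 + 16.1749 + 3.1271 + 3.1543 = 45.561

45.561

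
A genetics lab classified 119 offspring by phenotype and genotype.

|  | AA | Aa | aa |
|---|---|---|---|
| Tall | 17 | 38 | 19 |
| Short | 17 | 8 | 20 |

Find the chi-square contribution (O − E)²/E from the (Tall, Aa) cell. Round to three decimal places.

Row total (Tall) = 74; column total (Aa) = 46; N = 119.
Expected count E = 74 × 46 / 119 = 28.60504.
Contribution = (O − E)²/E = (38 − 28.60504)² / 28.60504 = 3.086.

3.086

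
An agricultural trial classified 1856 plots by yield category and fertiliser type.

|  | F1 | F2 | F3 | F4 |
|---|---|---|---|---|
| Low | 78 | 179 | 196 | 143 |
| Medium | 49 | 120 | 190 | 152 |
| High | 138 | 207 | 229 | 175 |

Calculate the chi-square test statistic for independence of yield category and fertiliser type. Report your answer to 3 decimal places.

Row totals: 596, 511, 749. Column totals: 265, 506, 615, 470. Grand total N = 1856.
Expected counts (row total × column total / N):
  Low, F1: 596×265/1856 = 85.0970
  Low, F2: 596×506/1856 = 162.4871
  Low, F3: 596×615/1856 = 197.4892
  Low, F4: 596×470/1856 = 150.9267
  Medium, F1: 511×265/1856 = 72.9607
  Medium, F2: 511×506/1856 = 139.3136
  Medium, F3: 511×615/1856 = 169.3238
  Medium, F4: 511×470/1856 = 129.4019
  High, F1: 749×265/1856 = 106.9423
  High, F2: 749×506/1856 = 204.1994
  High, F3: 749×615/1856 = 248.1870
  High, F4: 749×470/1856 = 189.6713
Contributions (O − E)²/E:
  (78 − 85.0970)²/85.0970 = 0.5919
  (179 − 162.4871)²/162.4871 = 1.6781
  (196 − 197.4892)²/197.4892 = 0.0112
  (143 − 150.9267)²/150.9267 = 0.4163
  (49 − 72.9607)²/72.9607 = 7.8688
  (120 − 139.3136)²/139.3136 = 2.6775
  (190 − 169.3238)²/169.3238 = 2.5248
  (152 − 129.4019)²/129.4019 = 3.9464
  (138 − 106.9423)²/106.9423 = 9.0196
  (207 − 204.1994)²/204.1994 = 0.0384
  (229 − 248.1870)²/248.1870 = 1.4833
  (175 − 189.6713)²/189.6713 = 1.1348
χ² = 0.5919 + 1.6781 + 0.0112 + 0.4163 + 7.8688 + 2.6775 + 2.5248 + 3.9464 + 9.0196 + 0.0384 + 1.4833 + 1.1348 = 31.391

31.391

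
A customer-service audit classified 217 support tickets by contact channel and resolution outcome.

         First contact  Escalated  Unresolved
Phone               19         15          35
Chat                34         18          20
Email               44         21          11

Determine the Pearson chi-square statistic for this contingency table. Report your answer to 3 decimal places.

Row totals: 69, 72, 76. Column totals: 97, 54, 66. Grand total N = 217.
Expected counts (row total × column total / N):
  Phone, First contact: 69×97/217 = 30.84332
  Phone, Escalated: 69×54/217 = 17.17051
  Phone, Unresolved: 69×66/217 = 20.98618
  Chat, First contact: 72×97/217 = 32.18433
  Chat, Escalated: 72×54/217 = 17.91705
  Chat, Unresolved: 72×66/217 = 21.89862
  Email, First contact: 76×97/217 = 33.97235
  Email, Escalated: 76×54/217 = 18.91244
  Email, Unresolved: 76×66/217 = 23.11521
Contributions (O − E)²/E:
  (19 − 30.84332)²/30.84332 = 4.5476
  (15 − 17.17051)²/17.17051 = 0.2744
  (35 − 20.98618)²/20.98618 = 9.3579
  (34 − 32.18433)²/32.18433 = 0.1024
  (18 − 17.91705)²/17.91705 = 0.0004
  (20 − 21.89862)²/21.89862 = 0.1646
  (44 − 33.97235)²/33.97235 = 2.9599
  (21 − 18.91244)²/18.91244 = 0.2304
  (11 − 23.11521)²/23.11521 = 6.3499
χ² = 4.5476 + 0.2744 + 9.3579 + 0.1024 + 0.0004 + 0.1646 + 2.9599 + 0.2304 + 6.3499 = 23.988

23.988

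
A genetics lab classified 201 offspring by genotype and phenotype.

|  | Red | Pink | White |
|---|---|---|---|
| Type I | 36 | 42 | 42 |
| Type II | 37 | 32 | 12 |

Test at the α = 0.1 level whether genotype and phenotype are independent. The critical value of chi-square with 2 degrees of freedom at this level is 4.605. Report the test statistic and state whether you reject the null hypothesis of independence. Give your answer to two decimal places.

Row totals: 120, 81. Column totals: 73, 74, 54. Grand total N = 201.
Expected counts (row total × column total / N):
  Type I, Red: 120×73/201 = 43.582
  Type I, Pink: 120×74/201 = 44.179
  Type I, White: 120×54/201 = 32.239
  Type II, Red: 81×73/201 = 29.418
  Type II, Pink: 81×74/201 = 29.821
  Type II, White: 81×54/201 = 21.761
Contributions (O − E)²/E:
  (36 − 43.582)²/43.582 = 1.3190
  (42 − 44.179)²/44.179 = 0.1075
  (42 − 32.239)²/32.239 = 2.9553
  (37 − 29.418)²/29.418 = 1.9541
  (32 − 29.821)²/29.821 = 0.1592
  (12 − 21.761)²/21.761 = 4.3783
χ² = 1.3190 + 0.1075 + 2.9553 + 1.9541 + 0.1592 + 4.3783 = 10.87
df = (2−1)(3−1) = 2. Since 10.87 > 4.605, reject the null hypothesis of independence at α = 0.1.

10.87; reject H₀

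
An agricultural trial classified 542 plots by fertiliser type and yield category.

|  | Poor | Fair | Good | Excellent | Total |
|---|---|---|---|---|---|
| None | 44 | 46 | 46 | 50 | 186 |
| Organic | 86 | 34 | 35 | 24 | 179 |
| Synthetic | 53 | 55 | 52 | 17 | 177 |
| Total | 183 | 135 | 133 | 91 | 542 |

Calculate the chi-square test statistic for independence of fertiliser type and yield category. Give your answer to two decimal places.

43.87

Grand total N = 542.
Expected counts (row total × column total / N):
  None, Poor: 186×183/542 = 62.801
  None, Fair: 186×135/542 = 46.328
  None, Good: 186×133/542 = 45.642
  None, Excellent: 186×91/542 = 31.229
  Organic, Poor: 179×183/542 = 60.437
  Organic, Fair: 179×135/542 = 44.585
  Organic, Good: 179×133/542 = 43.924
  Organic, Excellent: 179×91/542 = 30.054
  Synthetic, Poor: 177×183/542 = 59.762
  Synthetic, Fair: 177×135/542 = 44.087
  Synthetic, Good: 177×133/542 = 43.434
  Synthetic, Excellent: 177×91/542 = 29.718
Contributions (O − E)²/E:
  (44 − 62.801)²/62.801 = 5.6285
  (46 − 46.328)²/46.328 = 0.0023
  (46 − 45.642)²/45.642 = 0.0028
  (50 − 31.229)²/31.229 = 11.2828
  (86 − 60.437)²/60.437 = 10.8124
  (34 − 44.585)²/44.585 = 2.5130
  (35 − 43.924)²/43.924 = 1.8131
  (24 − 30.054)²/30.054 = 1.2195
  (53 − 59.762)²/59.762 = 0.7651
  (55 − 44.087)²/44.087 = 2.7013
  (52 − 43.434)²/43.434 = 1.6894
  (17 − 29.718)²/29.718 = 5.4427
χ² = 5.6285 + 0.0023 + 0.0028 + 11.2828 + 10.8124 + 2.5130 + 1.8131 + 1.2195 + 0.7651 + 2.7013 + 1.6894 + 5.4427 = 43.87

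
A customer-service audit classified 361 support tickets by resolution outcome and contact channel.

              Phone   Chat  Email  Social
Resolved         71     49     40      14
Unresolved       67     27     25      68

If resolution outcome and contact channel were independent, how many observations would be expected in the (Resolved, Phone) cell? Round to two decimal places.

66.52

Row total (Resolved) = 174; column total (Phone) = 138; grand total N = 361.
Expected count = (row total × column total) / N = 174 × 138 / 361 = 66.52.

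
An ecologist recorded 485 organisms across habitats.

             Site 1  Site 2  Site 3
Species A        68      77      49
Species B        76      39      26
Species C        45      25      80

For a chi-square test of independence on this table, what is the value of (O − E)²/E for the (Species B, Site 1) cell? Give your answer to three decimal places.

8.067

Row total (Species B) = 141; column total (Site 1) = 189; N = 485.
Expected count E = 141 × 189 / 485 = 54.9464.
Contribution = (O − E)²/E = (76 − 54.9464)² / 54.9464 = 8.067.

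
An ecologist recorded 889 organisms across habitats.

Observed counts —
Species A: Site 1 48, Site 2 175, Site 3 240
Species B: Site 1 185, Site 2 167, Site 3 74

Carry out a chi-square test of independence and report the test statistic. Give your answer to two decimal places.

Row totals: 463, 426. Column totals: 233, 342, 314. Grand total N = 889.
Expected counts (row total × column total / N):
  Species A, Site 1: 463×233/889 = 121.349
  Species A, Site 2: 463×342/889 = 178.117
  Species A, Site 3: 463×314/889 = 163.534
  Species B, Site 1: 426×233/889 = 111.651
  Species B, Site 2: 426×342/889 = 163.883
  Species B, Site 3: 426×314/889 = 150.466
Contributions (O − E)²/E:
  (48 − 121.349)²/121.349 = 44.3356
  (175 − 178.117)²/178.117 = 0.0545
  (240 − 163.534)²/163.534 = 35.7543
  (185 − 111.651)²/111.651 = 48.1865
  (167 − 163.883)²/163.883 = 0.0593
  (74 − 150.466)²/150.466 = 38.8596
χ² = 44.3356 + 0.0545 + 35.7543 + 48.1865 + 0.0593 + 38.8596 = 167.25

167.25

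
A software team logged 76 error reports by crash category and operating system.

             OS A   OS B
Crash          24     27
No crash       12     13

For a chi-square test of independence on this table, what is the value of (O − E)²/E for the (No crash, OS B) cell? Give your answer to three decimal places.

Row total (No crash) = 25; column total (OS B) = 40; N = 76.
Expected count E = 25 × 40 / 76 = 13.1579.
Contribution = (O − E)²/E = (13 − 13.1579)² / 13.1579 = 0.002.

0.002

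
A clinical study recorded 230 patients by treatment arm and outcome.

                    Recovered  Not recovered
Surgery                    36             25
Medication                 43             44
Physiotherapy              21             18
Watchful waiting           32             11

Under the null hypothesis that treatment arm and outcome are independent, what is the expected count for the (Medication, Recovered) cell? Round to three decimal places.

49.930

Row total (Medication) = 87; column total (Recovered) = 132; grand total N = 230.
Expected count = (row total × column total) / N = 87 × 132 / 230 = 49.930.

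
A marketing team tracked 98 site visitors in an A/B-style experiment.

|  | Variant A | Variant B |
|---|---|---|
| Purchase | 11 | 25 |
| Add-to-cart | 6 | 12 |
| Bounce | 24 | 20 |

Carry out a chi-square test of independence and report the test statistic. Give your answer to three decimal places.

5.338

Row totals: 36, 18, 44. Column totals: 41, 57. Grand total N = 98.
Expected counts (row total × column total / N):
  Purchase, Variant A: 36×41/98 = 15.0612
  Purchase, Variant B: 36×57/98 = 20.9388
  Add-to-cart, Variant A: 18×41/98 = 7.5306
  Add-to-cart, Variant B: 18×57/98 = 10.4694
  Bounce, Variant A: 44×41/98 = 18.4082
  Bounce, Variant B: 44×57/98 = 25.5918
Contributions (O − E)²/E:
  (11 − 15.0612)²/15.0612 = 1.0951
  (25 − 20.9388)²/20.9388 = 0.7877
  (6 − 7.5306)²/7.5306 = 0.3111
  (12 − 10.4694)²/10.4694 = 0.2238
  (24 − 18.4082)²/18.4082 = 1.6986
  (20 − 25.5918)²/25.5918 = 1.2218
χ² = 1.0951 + 0.7877 + 0.3111 + 0.2238 + 1.6986 + 1.2218 = 5.338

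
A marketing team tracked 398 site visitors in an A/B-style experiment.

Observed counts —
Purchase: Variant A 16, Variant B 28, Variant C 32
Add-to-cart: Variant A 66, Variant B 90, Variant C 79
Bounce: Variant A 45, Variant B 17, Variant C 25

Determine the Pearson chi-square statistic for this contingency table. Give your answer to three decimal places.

23.585

Row totals: 76, 235, 87. Column totals: 127, 135, 136. Grand total N = 398.
Expected counts (row total × column total / N):
  Purchase, Variant A: 76×127/398 = 24.25126
  Purchase, Variant B: 76×135/398 = 25.77889
  Purchase, Variant C: 76×136/398 = 25.96985
  Add-to-cart, Variant A: 235×127/398 = 74.98744
  Add-to-cart, Variant B: 235×135/398 = 79.71106
  Add-to-cart, Variant C: 235×136/398 = 80.30151
  Bounce, Variant A: 87×127/398 = 27.76131
  Bounce, Variant B: 87×135/398 = 29.51005
  Bounce, Variant C: 87×136/398 = 29.72864
Contributions (O − E)²/E:
  (16 − 24.25126)²/24.25126 = 2.8074
  (28 − 25.77889)²/25.77889 = 0.1914
  (32 − 25.96985)²/25.96985 = 1.4002
  (66 − 74.98744)²/74.98744 = 1.0772
  (90 − 79.71106)²/79.71106 = 1.3281
  (79 − 80.30151)²/80.30151 = 0.0211
  (45 − 27.76131)²/27.76131 = 10.7046
  (17 − 29.51005)²/29.51005 = 5.3033
  (25 − 29.72864)²/29.72864 = 0.7521
χ² = 2.8074 + 0.1914 + 1.4002 + 1.0772 + 1.3281 + 0.0211 + 10.7046 + 5.3033 + 0.7521 = 23.585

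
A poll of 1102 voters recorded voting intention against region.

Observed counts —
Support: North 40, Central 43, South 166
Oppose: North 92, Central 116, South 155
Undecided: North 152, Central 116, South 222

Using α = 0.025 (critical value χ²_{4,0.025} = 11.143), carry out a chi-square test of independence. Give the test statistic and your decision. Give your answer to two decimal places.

47.75; reject H₀

Row totals: 249, 363, 490. Column totals: 284, 275, 543. Grand total N = 1102.
Expected counts (row total × column total / N):
  Support, North: 249×284/1102 = 64.171
  Support, Central: 249×275/1102 = 62.137
  Support, South: 249×543/1102 = 122.692
  Oppose, North: 363×284/1102 = 93.550
  Oppose, Central: 363×275/1102 = 90.585
  Oppose, South: 363×543/1102 = 178.865
  Undecided, North: 490×284/1102 = 126.279
  Undecided, Central: 490×275/1102 = 122.278
  Undecided, South: 490×543/1102 = 241.443
Contributions (O − E)²/E:
  (40 − 64.171)²/64.171 = 9.1044
  (43 − 62.137)²/62.137 = 5.8938
  (166 − 122.692)²/122.692 = 15.2869
  (92 − 93.550)²/93.550 = 0.0257
  (116 − 90.585)²/90.585 = 7.1306
  (155 − 178.865)²/178.865 = 3.1842
  (152 − 126.279)²/126.279 = 5.2390
  (116 − 122.278)²/122.278 = 0.3223
  (222 − 241.443)²/241.443 = 1.5657
χ² = 9.1044 + 5.8938 + 15.2869 + 0.0257 + 7.1306 + 3.1842 + 5.2390 + 0.3223 + 1.5657 = 47.75
df = (3−1)(3−1) = 4. Since 47.75 > 11.143, reject the null hypothesis of independence at α = 0.025.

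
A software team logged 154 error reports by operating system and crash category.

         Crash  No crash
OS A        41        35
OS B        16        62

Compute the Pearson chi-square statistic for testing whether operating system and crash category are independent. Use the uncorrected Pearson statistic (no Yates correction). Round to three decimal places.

Row totals: 76, 78. Column totals: 57, 97. Grand total N = 154.
Expected counts (row total × column total / N):
  OS A, Crash: 76×57/154 = 28.1299
  OS A, No crash: 76×97/154 = 47.8701
  OS B, Crash: 78×57/154 = 28.8701
  OS B, No crash: 78×97/154 = 49.1299
Contributions (O − E)²/E:
  (41 − 28.1299)²/28.1299 = 5.8884
  (35 − 47.8701)²/47.8701 = 3.4602
  (16 − 28.8701)²/28.8701 = 5.7374
  (62 − 49.1299)²/49.1299 = 3.3715
χ² = 5.8884 + 3.4602 + 5.7374 + 3.3715 = 18.458

18.458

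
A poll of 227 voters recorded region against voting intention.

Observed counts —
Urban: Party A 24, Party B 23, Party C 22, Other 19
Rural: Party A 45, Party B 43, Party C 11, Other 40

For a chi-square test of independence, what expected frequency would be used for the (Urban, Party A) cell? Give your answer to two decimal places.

26.75

Row total (Urban) = 88; column total (Party A) = 69; grand total N = 227.
Expected count = (row total × column total) / N = 88 × 69 / 227 = 26.75.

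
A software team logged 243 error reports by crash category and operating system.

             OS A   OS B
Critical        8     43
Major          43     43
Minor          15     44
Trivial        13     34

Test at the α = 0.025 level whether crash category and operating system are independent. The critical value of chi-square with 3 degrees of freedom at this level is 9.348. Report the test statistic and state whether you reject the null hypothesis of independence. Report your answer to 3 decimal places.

20.423; reject H₀

Row totals: 51, 86, 59, 47. Column totals: 79, 164. Grand total N = 243.
Expected counts (row total × column total / N):
  Critical, OS A: 51×79/243 = 16.5802
  Critical, OS B: 51×164/243 = 34.4198
  Major, OS A: 86×79/243 = 27.9588
  Major, OS B: 86×164/243 = 58.0412
  Minor, OS A: 59×79/243 = 19.1811
  Minor, OS B: 59×164/243 = 39.8189
  Trivial, OS A: 47×79/243 = 15.2798
  Trivial, OS B: 47×164/243 = 31.7202
Contributions (O − E)²/E:
  (8 − 16.5802)²/16.5802 = 4.4402
  (43 − 34.4198)²/34.4198 = 2.1389
  (43 − 27.9588)²/27.9588 = 8.0918
  (43 − 58.0412)²/58.0412 = 3.8979
  (15 − 19.1811)²/19.1811 = 0.9114
  (44 − 39.8189)²/39.8189 = 0.4390
  (13 − 15.2798)²/15.2798 = 0.3402
  (34 − 31.7202)²/31.7202 = 0.1639
χ² = 4.4402 + 2.1389 + 8.0918 + 3.8979 + 0.9114 + 0.4390 + 0.3402 + 0.1639 = 20.423
df = (4−1)(2−1) = 3. Since 20.423 > 9.348, reject the null hypothesis of independence at α = 0.025.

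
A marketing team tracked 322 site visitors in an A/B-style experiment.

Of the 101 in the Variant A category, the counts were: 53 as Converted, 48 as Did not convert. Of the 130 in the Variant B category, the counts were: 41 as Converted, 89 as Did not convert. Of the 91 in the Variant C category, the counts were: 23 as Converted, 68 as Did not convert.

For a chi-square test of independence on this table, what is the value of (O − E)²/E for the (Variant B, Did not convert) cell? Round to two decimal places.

0.47

Row total (Variant B) = 130; column total (Did not convert) = 205; N = 322.
Expected count E = 130 × 205 / 322 = 82.764.
Contribution = (O − E)²/E = (89 − 82.764)² / 82.764 = 0.47.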